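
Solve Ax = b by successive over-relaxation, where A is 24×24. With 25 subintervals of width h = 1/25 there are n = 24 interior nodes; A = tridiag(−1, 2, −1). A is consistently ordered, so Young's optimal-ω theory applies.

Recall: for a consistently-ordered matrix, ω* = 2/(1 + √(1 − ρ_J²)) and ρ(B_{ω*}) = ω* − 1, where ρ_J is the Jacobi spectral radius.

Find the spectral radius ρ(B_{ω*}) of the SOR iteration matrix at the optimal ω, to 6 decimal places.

B_J for the 24×24 system has eigenvalues cos(kπ/25); ρ_J = cos(π/25) = 0.992115.
root = sin(π/25) = 0.1253332  (since 1−cos² = sin²).
Then 2/(1+√(1−ρ_J²)) = 2/(1+0.1253332); ω* = 2/1.1253332 = 1.777251.
and ρ(B_{ω*}) = 1.777251 − 1 = 0.777251.

ρ_SOR = 0.777251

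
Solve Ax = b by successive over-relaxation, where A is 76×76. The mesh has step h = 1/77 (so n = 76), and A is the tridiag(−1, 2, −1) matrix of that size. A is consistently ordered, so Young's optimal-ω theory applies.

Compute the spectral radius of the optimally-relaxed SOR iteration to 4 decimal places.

ρ_J = max_k |cos(kπ/77)| = cos(π/77) = 0.9992
√(1−ρ_J²) simplifies to sin(π/77) = 0.04079.
[ω*] 2 ÷ (1 + 0.04079) = 2 ÷ 1.04079 = 1.9216.
At ω = 1.9216 every |λ(B_ω)| = ω−1, so ρ_SOR = 0.9216.

ρ_SOR = 0.9216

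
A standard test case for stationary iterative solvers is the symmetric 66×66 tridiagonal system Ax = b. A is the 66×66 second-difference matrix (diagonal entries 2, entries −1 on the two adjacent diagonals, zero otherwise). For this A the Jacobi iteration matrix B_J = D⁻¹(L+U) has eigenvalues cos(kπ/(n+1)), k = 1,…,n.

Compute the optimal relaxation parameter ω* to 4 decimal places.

B_J for the 66×66 system has eigenvalues cos(kπ/67); ρ_J = cos(π/67) = 0.9989.
√(1−ρ_J²) = |sin(π/67)| = 0.04687
ω* = 2/(1 + 0.04687) = 2/1.04687 = 1.9105.
Hence ρ(B_{ω*}) = 1.9105 − 1 = 0.9105.

ω* = 1.9105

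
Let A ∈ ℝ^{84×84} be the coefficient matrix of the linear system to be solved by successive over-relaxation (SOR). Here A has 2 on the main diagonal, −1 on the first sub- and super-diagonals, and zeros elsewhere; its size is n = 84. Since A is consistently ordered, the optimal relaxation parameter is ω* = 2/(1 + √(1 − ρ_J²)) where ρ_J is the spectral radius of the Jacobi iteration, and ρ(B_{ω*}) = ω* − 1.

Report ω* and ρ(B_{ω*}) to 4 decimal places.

ρ_J = max_k |cos(kπ/85)| = cos(π/85) = 0.9993
root = sin(π/85) = 0.03695  (since 1−cos² = sin²).
Young: ω* = 2/(1+√(1−ρ_J²)) = 2/(1+0.03695) = 2/1.03695 = 1.9287.
ρ_SOR = ω* − 1 ≈ 0.9287.

ω* = 1.9287, ρ_SOR = 0.9287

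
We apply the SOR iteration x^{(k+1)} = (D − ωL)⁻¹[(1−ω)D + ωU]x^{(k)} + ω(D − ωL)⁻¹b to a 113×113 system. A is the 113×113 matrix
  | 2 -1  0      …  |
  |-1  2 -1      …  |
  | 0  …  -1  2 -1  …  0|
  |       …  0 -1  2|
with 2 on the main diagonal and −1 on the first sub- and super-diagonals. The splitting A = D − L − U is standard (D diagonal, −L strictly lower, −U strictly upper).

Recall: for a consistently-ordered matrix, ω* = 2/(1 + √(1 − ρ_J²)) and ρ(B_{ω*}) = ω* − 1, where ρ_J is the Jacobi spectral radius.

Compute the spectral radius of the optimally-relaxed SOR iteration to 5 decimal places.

ρ_SOR = 0.94637

n=113: λ(B_J) = 1 − λ(A)/2 = cos(kπ/114); k=1 gives ρ_J = 0.99962.
1 − cos²(π/114) = sin²(π/114) ⇒ √(1−ρ_J²) = sin(π/114) = 0.027554.
ω* = 2 / (1 + 0.027554) = 2 / 1.027554 ≈ 1.94637.
ρ_SOR = ω* − 1 ≈ 0.94637.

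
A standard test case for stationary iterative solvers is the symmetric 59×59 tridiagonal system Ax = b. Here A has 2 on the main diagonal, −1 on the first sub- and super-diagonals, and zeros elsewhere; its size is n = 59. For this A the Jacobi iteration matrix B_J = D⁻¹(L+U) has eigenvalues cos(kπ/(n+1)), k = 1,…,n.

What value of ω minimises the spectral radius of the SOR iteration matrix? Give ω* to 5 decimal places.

ω* = 1.90053

With n=59, ρ(Jacobi) = cos(π/60) = 0.99863.
1 − cos²(π/60) = sin²(π/60) ⇒ √(1−ρ_J²) = sin(π/60) = 0.052336.
So ω* = 2/1.052336 = 1.90053 (Young).
ρ(B_{ω*}) = ω*−1 = 0.90053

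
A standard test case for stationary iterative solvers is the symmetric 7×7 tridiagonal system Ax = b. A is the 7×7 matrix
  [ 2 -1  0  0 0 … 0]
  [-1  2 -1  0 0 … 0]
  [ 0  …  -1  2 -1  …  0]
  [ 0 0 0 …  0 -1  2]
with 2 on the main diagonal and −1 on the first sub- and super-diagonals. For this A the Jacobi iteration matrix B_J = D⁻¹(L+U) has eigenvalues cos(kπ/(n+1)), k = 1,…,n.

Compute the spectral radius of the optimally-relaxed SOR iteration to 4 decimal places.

ρ_SOR = 0.4465

½·tridiag(1,0,1) at n=7: λ_k = cos(kπ/8); max |λ| at k=1 ⇒ ρ_J = cos(π/8) ≈ 0.9239.
1 − cos²(π/8) = sin²(π/8) ⇒ √(1−ρ_J²) = sin(π/8) = 0.38268.
ω* = 2/(1+0.38268) = 1.4465
and ρ(B_{ω*}) = 1.4465 − 1 = 0.4465.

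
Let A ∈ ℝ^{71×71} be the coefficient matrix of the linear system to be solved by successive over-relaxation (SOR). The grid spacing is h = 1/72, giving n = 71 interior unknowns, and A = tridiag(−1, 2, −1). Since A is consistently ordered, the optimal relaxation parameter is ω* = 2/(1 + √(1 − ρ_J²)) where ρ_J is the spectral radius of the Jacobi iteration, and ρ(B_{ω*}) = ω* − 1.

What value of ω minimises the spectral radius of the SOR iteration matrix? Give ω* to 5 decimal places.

ω* = 1.91641

[ρ_J] n=71: ρ(B_J) = cos(π/(n+1)) = cos(π/72) = 0.99905.
root = sin(π/72) = 0.043619  (since 1−cos² = sin²).
Young: ω* = 2/(1+√(1−ρ_J²)) = 2/(1+0.043619) = 2/1.043619 = 1.91641.
Hence ρ(B_{ω*}) = 1.91641 − 1 = 0.91641.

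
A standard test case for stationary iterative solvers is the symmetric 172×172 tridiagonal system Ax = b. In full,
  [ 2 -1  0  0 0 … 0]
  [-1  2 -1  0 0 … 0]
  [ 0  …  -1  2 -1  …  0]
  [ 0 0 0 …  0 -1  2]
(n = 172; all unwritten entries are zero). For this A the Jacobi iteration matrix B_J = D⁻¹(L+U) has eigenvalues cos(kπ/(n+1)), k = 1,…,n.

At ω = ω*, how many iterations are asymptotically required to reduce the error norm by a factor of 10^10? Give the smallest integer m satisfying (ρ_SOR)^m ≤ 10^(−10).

m = 634

B_J for the 172×172 system has eigenvalues cos(kπ/173); ρ_J = cos(π/173) = 0.9998351.
√(1 − cos²(π/173)) = sin(π/173) ≈ 0.0181585.
ω* = 2/(1 + 0.0181585) = 2/1.0181585 = 1.9643307.
[ρ_SOR] ω* − 1 = 0.9643307.
For 10 digits: m = 10·ln10 / (−ln 0.9643307) = 23.0259/0.036321 = 633.956; round up → m = 634.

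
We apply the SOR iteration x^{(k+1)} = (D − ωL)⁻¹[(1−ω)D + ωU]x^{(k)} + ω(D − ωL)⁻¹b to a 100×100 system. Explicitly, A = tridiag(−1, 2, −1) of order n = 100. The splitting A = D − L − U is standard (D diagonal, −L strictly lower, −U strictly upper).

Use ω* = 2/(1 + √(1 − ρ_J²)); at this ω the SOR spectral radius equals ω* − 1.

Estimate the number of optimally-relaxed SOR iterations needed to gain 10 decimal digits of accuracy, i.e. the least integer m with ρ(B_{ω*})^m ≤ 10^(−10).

[ρ_J] n=100: ρ(B_J) = cos(π/(n+1)) = cos(π/101) = 0.9995163.
√(1−ρ_J²) = |sin(π/101)| = 0.0310999
ω* = 2 / (1 + 0.0310999) = 2 / 1.0310999 ≈ 1.9396763.
and ρ(B_{ω*}) = 1.9396763 − 1 = 0.9396763.
ρ_SOR^m ≤ 10^(−10) ⇔ m ≥ 10·ln10/(−ln 0.9396763) = 23.0259/0.0622198 = 370.074; m = ⌈370.074⌉ = 371.

m = 371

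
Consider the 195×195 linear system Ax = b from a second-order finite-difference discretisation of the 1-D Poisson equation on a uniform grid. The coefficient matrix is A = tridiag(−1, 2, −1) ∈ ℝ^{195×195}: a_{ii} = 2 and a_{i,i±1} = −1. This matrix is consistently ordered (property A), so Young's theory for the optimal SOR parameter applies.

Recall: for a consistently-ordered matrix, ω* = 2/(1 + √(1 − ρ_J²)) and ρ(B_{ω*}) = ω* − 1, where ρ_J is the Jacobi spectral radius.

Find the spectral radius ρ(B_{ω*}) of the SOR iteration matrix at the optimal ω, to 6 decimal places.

n=195: λ(B_J) = 1 − λ(A)/2 = cos(kπ/196); k=1 gives ρ_J = 0.999872.
√(1−ρ_J²) = |sin(π/196)| = 0.0160278
ω* = 2 / (1 + 0.0160278) = 2 / 1.0160278 ≈ 1.968450.
and ρ(B_{ω*}) = 1.968450 − 1 = 0.968450.

ρ_SOR = 0.968450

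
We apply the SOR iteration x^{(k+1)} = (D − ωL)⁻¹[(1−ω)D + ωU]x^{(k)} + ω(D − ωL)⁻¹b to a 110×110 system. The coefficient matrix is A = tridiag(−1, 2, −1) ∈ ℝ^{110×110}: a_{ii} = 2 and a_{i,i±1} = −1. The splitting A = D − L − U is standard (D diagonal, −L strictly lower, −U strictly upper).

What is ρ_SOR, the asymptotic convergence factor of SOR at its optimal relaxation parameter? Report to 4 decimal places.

ρ_SOR = 0.9450

With n=110, ρ(Jacobi) = cos(π/111) = 0.9996.
1 − cos²(π/111) = sin²(π/111) ⇒ √(1−ρ_J²) = sin(π/111) = 0.02830.
So ω* = 2/1.02830 = 1.9450 (Young).
ρ(B_{ω*}) = ω*−1 = 0.9450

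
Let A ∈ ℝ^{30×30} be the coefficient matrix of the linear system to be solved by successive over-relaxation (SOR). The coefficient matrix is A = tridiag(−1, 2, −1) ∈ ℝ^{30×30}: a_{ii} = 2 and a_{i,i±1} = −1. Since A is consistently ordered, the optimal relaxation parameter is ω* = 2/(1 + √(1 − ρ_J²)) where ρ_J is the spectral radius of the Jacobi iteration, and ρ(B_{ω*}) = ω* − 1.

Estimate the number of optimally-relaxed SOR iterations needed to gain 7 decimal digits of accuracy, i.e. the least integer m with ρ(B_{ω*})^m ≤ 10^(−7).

m = 80

B_J for the 30×30 system has eigenvalues cos(kπ/31); ρ_J = cos(π/31) = 0.9948693.
√(1−ρ_J²) simplifies to sin(π/31) = 0.1011683.
ω* = 2/(1+0.1011683) = 1.8162528
[ρ_SOR] ω* − 1 = 0.8162528.
(0.8162528)^m ≤ 10^{−7}  ⇒  m·ln(0.8162528) ≤ −7·ln10  ⇒  m ≥ 79.387  ⇒  m = 80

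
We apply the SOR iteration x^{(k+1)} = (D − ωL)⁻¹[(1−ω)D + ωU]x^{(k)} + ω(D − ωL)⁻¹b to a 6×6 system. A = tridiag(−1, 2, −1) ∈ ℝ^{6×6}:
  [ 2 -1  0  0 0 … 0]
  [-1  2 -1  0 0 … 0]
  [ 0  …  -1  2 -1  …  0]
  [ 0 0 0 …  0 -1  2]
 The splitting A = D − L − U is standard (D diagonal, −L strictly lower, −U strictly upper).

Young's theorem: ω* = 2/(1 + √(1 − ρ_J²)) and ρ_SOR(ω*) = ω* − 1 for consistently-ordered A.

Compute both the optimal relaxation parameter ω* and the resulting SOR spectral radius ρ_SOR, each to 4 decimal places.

spectrum of D⁻¹(L+U) = {cos(kπ/7) : 1≤k≤6}; ρ_J = cos(π/7) = 0.9010.
1 − cos²(π/7) = sin²(π/7) ⇒ √(1−ρ_J²) = sin(π/7) = 0.43388.
ω* = 2/(1 + 0.43388) = 2/1.43388 = 1.3948.
and ρ(B_{ω*}) = 1.3948 − 1 = 0.3948.

ω* = 1.3948, ρ_SOR = 0.3948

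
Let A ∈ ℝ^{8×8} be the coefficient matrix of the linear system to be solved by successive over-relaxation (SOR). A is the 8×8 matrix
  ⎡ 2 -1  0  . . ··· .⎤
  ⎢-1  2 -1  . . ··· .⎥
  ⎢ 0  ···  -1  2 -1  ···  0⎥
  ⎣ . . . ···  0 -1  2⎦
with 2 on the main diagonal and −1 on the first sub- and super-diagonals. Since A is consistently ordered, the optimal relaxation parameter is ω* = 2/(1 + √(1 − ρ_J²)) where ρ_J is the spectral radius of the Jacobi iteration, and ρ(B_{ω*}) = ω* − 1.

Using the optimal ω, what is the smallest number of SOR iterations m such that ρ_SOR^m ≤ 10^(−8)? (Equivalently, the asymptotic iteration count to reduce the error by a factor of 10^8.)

½·tridiag(1,0,1) at n=8: λ_k = cos(kπ/9); max |λ| at k=1 ⇒ ρ_J = cos(π/9) ≈ 0.9396926.
√(1−ρ_J²) = |sin(π/9)| = 0.3420201
Then 2/(1+√(1−ρ_J²)) = 2/(1+0.3420201); ω* = 2/1.3420201 = 1.4902906.
Hence ρ(B_{ω*}) = 1.4902906 − 1 = 0.4902906.
m ≥ 8·ln10 / (−ln 0.4902906) = 25.844; smallest integer m = 26.

m = 26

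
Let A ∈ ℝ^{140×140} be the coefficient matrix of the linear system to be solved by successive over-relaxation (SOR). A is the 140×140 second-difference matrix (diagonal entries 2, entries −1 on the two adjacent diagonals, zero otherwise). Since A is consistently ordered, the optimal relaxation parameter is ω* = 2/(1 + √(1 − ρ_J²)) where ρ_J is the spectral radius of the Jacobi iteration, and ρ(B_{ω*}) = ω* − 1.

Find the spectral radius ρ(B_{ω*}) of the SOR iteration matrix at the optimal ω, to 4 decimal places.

½·tridiag(1,0,1) at n=140: λ_k = cos(kπ/141); max |λ| at k=1 ⇒ ρ_J = cos(π/141) ≈ 0.9998.
√(1 − cos²(π/141)) = sin(π/141) ≈ 0.02228.
[ω*] 2 ÷ (1 + 0.02228) = 2 ÷ 1.02228 = 1.9564.
At ω = 1.9564 every |λ(B_ω)| = ω−1, so ρ_SOR = 0.9564.

ρ_SOR = 0.9564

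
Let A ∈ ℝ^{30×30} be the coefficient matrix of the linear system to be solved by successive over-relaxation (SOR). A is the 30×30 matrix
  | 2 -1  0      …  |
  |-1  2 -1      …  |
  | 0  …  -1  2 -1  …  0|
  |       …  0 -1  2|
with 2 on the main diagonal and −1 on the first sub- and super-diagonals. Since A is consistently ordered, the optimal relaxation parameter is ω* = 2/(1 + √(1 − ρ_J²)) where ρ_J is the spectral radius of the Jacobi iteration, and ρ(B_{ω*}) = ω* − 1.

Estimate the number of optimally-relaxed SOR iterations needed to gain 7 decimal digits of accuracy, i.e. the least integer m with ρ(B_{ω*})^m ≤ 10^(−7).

m = 80

½·tridiag(1,0,1) at n=30: λ_k = cos(kπ/31); max |λ| at k=1 ⇒ ρ_J = cos(π/31) ≈ 0.9948693.
√(1 − cos²(π/31)) = sin(π/31) ≈ 0.1011683.
Then 2/(1+√(1−ρ_J²)) = 2/(1+0.1011683); ω* = 2/1.1011683 = 1.8162528.
ρ_SOR = ω* − 1 = 1.8162528 − 1 = 0.8162528.
7·ln10 = 16.1181; −ln(0.8162528) = 0.203031; m = ⌈16.1181/0.203031⌉ = ⌈79.387⌉ = 80.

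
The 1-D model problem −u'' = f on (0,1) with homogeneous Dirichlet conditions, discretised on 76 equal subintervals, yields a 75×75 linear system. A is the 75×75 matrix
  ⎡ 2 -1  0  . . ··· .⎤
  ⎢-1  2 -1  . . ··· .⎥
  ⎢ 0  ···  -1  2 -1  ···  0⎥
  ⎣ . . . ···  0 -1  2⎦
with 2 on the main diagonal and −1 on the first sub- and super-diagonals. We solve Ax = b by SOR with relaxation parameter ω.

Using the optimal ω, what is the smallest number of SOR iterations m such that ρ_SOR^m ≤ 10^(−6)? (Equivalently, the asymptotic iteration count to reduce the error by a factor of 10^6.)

m = 168

ρ_J = max_k |cos(kπ/76)| = cos(π/76) = 0.9991458
√(1 − cos²(π/76)) = sin(π/76) ≈ 0.0413250.
[ω*] 2 ÷ (1 + 0.0413250) = 2 ÷ 1.0413250 = 1.9206300.
[ρ_SOR] ω* − 1 = 0.9206300.
6·ln10 = 13.8155; −ln(0.9206300) = 0.0826971; m = ⌈13.8155/0.0826971⌉ = ⌈167.061⌉ = 168.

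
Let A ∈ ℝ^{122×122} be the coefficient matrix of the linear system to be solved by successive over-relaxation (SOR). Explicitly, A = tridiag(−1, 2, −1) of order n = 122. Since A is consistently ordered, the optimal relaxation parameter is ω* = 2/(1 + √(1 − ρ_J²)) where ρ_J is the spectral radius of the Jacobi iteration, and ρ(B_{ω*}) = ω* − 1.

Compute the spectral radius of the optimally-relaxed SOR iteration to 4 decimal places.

ρ_SOR = 0.9502

spectrum of D⁻¹(L+U) = {cos(kπ/123) : 1≤k≤122}; ρ_J = cos(π/123) = 0.9997.
root = sin(π/123) = 0.02554  (since 1−cos² = sin²).
Young: ω* = 2/(1+√(1−ρ_J²)) = 2/(1+0.02554) = 2/1.02554 = 1.9502.
[ρ_SOR] ω* − 1 = 0.9502.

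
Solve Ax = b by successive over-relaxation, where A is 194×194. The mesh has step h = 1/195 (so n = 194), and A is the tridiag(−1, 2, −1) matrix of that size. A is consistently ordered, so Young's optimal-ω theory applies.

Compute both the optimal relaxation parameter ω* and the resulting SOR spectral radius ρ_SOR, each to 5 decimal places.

With n=194, ρ(Jacobi) = cos(π/195) = 0.99987.
√(1 − cos²(π/195)) = sin(π/195) ≈ 0.016110.
[ω*] 2 ÷ (1 + 0.016110) = 2 ÷ 1.016110 = 1.96829.
ρ(B_{ω*}) = ω*−1 = 0.96829

ω* = 1.96829, ρ_SOR = 0.96829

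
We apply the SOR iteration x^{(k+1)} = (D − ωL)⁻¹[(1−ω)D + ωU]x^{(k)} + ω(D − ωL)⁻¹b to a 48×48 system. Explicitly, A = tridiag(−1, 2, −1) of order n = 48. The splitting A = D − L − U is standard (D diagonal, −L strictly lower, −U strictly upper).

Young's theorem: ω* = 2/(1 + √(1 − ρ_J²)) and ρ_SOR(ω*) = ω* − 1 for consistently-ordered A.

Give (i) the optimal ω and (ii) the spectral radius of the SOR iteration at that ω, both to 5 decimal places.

ω* = 1.87958, ρ_SOR = 0.87958

With n=48, ρ(Jacobi) = cos(π/49) = 0.99795.
1 − cos²(π/49) = sin²(π/49) ⇒ √(1−ρ_J²) = sin(π/49) = 0.064070.
Young: ω* = 2/(1+√(1−ρ_J²)) = 2/(1+0.064070) = 2/1.064070 = 1.87958.
ρ_SOR = ω* − 1 ≈ 0.87958.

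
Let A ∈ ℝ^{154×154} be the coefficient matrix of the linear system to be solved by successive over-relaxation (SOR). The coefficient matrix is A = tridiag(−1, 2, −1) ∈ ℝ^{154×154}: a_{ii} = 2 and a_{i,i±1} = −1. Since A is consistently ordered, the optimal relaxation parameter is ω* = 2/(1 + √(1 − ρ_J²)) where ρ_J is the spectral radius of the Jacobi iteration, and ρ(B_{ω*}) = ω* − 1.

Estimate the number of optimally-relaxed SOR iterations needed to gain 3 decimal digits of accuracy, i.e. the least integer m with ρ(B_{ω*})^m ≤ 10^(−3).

m = 171

½·tridiag(1,0,1) at n=154: λ_k = cos(kπ/155); max |λ| at k=1 ⇒ ρ_J = cos(π/155) ≈ 0.9997946.
√(1−ρ_J²) = |sin(π/155)| = 0.0202670
[ω*] 2 ÷ (1 + 0.0202670) = 2 ÷ 1.0202670 = 1.9602712.
Hence ρ(B_{ω*}) = 1.9602712 − 1 = 0.9602712.
(0.9602712)^m ≤ 10^{−3}  ⇒  m·ln(0.9602712) ≤ −3·ln10  ⇒  m ≥ 170.396  ⇒  m = 171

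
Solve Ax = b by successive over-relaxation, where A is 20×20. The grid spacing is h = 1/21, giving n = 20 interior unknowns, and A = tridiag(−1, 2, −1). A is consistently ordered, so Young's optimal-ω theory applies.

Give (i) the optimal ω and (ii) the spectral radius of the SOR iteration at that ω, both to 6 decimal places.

With n=20, ρ(Jacobi) = cos(π/21) = 0.988831.
√(1−ρ_J²) = |sin(π/21)| = 0.1490423
[ω*] 2 ÷ (1 + 0.1490423) = 2 ÷ 1.1490423 = 1.740580.
ρ_SOR = ω* − 1 = 1.740580 − 1 = 0.740580.

ω* = 1.740580, ρ_SOR = 0.740580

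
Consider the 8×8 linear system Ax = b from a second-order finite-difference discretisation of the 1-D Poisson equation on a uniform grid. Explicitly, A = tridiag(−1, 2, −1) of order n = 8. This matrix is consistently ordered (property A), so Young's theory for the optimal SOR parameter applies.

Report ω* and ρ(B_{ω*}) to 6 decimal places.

With n=8, ρ(Jacobi) = cos(π/9) = 0.939693.
1 − cos²(π/9) = sin²(π/9) ⇒ √(1−ρ_J²) = sin(π/9) = 0.3420201.
So ω* = 2/1.3420201 = 1.490291 (Young).
Hence ρ(B_{ω*}) = 1.490291 − 1 = 0.490291.

ω* = 1.490291, ρ_SOR = 0.490291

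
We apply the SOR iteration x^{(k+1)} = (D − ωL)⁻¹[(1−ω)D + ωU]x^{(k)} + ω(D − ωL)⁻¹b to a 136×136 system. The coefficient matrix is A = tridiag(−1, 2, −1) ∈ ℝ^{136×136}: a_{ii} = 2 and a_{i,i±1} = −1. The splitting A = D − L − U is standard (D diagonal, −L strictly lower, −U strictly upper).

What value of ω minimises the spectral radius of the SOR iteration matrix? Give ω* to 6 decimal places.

B_J for the 136×136 system has eigenvalues cos(kπ/137); ρ_J = cos(π/137) = 0.999737.
root = sin(π/137) = 0.0229293  (since 1−cos² = sin²).
ω* = 2 / (1 + 0.0229293) = 2 / 1.0229293 ≈ 1.955169.
ρ_SOR = ω* − 1 = 1.955169 − 1 = 0.955169.

ω* = 1.955169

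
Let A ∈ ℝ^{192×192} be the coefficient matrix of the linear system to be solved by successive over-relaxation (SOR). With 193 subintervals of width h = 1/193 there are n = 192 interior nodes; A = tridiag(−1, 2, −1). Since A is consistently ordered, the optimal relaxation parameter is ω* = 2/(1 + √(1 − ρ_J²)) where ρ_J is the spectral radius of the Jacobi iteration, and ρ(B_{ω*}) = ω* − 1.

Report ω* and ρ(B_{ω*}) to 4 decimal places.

ρ_J = max_k |cos(kπ/193)| = cos(π/193) = 0.9999
1 − cos²(π/193) = sin²(π/193) ⇒ √(1−ρ_J²) = sin(π/193) = 0.01628.
ω* = 2/(1 + 0.01628) = 2/1.01628 = 1.9680.
ρ_SOR = ω* − 1 = 1.9680 − 1 = 0.9680.

ω* = 1.9680, ρ_SOR = 0.9680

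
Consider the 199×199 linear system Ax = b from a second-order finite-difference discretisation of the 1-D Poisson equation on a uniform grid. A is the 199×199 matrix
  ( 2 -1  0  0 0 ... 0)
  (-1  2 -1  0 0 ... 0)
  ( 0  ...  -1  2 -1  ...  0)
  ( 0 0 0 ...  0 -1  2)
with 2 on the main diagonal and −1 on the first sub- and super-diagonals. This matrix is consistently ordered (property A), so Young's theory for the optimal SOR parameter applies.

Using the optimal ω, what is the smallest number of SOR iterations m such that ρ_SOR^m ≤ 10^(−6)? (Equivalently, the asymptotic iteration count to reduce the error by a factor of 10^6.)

spectrum of D⁻¹(L+U) = {cos(kπ/200) : 1≤k≤199}; ρ_J = cos(π/200) = 0.9998766.
√(1−ρ_J²) = |sin(π/200)| = 0.0157073
ω* = 2/(1+0.0157073) = 1.9690712
ρ_SOR = ω* − 1 ≈ 0.9690712.
ρ_SOR^m ≤ 10^(−6) ⇔ m ≥ 6·ln10/(−ln 0.9690712) = 13.8155/0.0314172 = 439.743; m = ⌈439.743⌉ = 440.

m = 440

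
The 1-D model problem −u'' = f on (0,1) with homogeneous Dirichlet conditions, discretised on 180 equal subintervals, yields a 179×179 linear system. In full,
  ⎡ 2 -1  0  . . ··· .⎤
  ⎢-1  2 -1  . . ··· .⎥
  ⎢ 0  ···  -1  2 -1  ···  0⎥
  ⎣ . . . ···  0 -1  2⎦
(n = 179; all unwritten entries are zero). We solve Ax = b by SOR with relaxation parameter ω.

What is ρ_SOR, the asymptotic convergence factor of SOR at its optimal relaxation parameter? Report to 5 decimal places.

ρ_J = max_k |cos(kπ/180)| = cos(π/180) = 0.99985
1 − cos²(π/180) = sin²(π/180) ⇒ √(1−ρ_J²) = sin(π/180) = 0.017452.
Then 2/(1+√(1−ρ_J²)) = 2/(1+0.017452); ω* = 2/1.017452 = 1.96569.
Hence ρ(B_{ω*}) = 1.96569 − 1 = 0.96569.

ρ_SOR = 0.96569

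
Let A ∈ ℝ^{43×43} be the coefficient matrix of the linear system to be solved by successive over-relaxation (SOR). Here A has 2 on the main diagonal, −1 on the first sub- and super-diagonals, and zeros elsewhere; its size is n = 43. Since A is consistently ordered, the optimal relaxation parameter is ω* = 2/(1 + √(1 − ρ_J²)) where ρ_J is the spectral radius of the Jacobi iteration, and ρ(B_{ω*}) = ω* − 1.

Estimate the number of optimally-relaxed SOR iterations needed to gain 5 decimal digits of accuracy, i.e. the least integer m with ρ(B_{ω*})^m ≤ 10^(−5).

[ρ_J] n=43: ρ(B_J) = cos(π/(n+1)) = cos(π/44) = 0.9974521.
1 − cos²(π/44) = sin²(π/44) ⇒ √(1−ρ_J²) = sin(π/44) = 0.0713392.
ω* = 2/(1+0.0713392) = 1.8668224
ρ_SOR = ω* − 1 = 1.8668224 − 1 = 0.8668224.
5·ln10 = 11.5129; −ln(0.8668224) = 0.142921; m = ⌈11.5129/0.142921⌉ = ⌈80.554⌉ = 81.

m = 81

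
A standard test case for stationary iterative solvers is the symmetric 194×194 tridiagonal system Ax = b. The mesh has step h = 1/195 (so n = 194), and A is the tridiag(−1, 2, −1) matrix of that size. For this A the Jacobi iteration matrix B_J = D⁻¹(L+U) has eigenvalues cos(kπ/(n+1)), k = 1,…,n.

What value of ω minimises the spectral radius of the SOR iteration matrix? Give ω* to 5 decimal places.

With n=194, ρ(Jacobi) = cos(π/195) = 0.99987.
1 − cos²(π/195) = sin²(π/195) ⇒ √(1−ρ_J²) = sin(π/195) = 0.016110.
ω* = 2/(1+0.016110) = 1.96829
ρ(B_{ω*}) = ω*−1 = 0.96829

ω* = 1.96829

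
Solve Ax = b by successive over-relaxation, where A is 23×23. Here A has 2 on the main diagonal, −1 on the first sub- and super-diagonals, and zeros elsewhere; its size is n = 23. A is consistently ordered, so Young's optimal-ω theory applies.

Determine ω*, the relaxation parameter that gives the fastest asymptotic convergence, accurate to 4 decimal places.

[ρ_J] n=23: ρ(B_J) = cos(π/(n+1)) = cos(π/24) = 0.9914.
1 − cos²(π/24) = sin²(π/24) ⇒ √(1−ρ_J²) = sin(π/24) = 0.13053.
ω* = 2 / (1 + 0.13053) = 2 / 1.13053 ≈ 1.7691.
ρ_SOR = ω* − 1 ≈ 0.7691.

ω* = 1.7691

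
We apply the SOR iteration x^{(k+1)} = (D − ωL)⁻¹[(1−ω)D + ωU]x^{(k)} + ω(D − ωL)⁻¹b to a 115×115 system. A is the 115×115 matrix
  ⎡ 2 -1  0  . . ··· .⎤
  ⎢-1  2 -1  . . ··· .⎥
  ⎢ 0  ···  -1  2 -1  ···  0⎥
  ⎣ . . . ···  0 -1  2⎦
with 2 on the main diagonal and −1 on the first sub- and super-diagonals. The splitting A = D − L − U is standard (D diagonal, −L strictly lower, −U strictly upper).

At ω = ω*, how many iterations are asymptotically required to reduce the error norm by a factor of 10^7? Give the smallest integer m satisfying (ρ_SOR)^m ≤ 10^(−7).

n=115: λ(B_J) = 1 − λ(A)/2 = cos(kπ/116); k=1 gives ρ_J = 0.9996333.
1 − cos²(π/116) = sin²(π/116) ⇒ √(1−ρ_J²) = sin(π/116) = 0.0270794.
Young: ω* = 2/(1+√(1−ρ_J²)) = 2/(1+0.0270794) = 2/1.0270794 = 1.9472691.
At ω = 1.9472691 every |λ(B_ω)| = ω−1, so ρ_SOR = 0.9472691.
ρ_SOR^m ≤ 10^(−7) ⇔ m ≥ 7·ln10/(−ln 0.9472691) = 16.1181/0.0541721 = 297.535; m = ⌈297.535⌉ = 298.

m = 298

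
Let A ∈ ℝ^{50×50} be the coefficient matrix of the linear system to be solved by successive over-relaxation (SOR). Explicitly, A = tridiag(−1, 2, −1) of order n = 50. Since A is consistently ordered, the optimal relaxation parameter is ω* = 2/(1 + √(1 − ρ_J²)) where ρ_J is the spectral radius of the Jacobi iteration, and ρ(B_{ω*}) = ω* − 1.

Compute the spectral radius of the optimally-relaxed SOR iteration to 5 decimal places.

ρ_SOR = 0.88402

ρ_J = max_k |cos(kπ/51)| = cos(π/51) = 0.99810
√(1−ρ_J²) simplifies to sin(π/51) = 0.061561.
Then 2/(1+√(1−ρ_J²)) = 2/(1+0.061561); ω* = 2/1.061561 = 1.88402.
ρ_SOR = ω* − 1 = 1.88402 − 1 = 0.88402.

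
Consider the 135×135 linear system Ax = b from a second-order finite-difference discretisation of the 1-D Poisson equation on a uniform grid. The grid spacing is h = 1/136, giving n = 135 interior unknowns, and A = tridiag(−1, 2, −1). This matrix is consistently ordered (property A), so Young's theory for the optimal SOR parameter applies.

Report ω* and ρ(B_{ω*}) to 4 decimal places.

n=135: λ(B_J) = 1 − λ(A)/2 = cos(kπ/136); k=1 gives ρ_J = 0.9997.
√(1−ρ_J²) simplifies to sin(π/136) = 0.02310.
Young: ω* = 2/(1+√(1−ρ_J²)) = 2/(1+0.02310) = 2/1.02310 = 1.9548.
ρ_SOR = ω* − 1 = 1.9548 − 1 = 0.9548.

ω* = 1.9548, ρ_SOR = 0.9548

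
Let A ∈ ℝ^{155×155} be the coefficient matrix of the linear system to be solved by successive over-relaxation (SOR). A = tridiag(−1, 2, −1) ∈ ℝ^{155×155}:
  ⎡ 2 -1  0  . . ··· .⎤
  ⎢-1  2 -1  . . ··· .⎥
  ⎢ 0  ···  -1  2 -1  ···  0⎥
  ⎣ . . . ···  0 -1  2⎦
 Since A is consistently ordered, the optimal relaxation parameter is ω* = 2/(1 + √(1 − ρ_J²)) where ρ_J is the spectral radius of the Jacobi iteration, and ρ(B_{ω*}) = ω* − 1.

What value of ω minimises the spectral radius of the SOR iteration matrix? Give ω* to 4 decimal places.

ω* = 1.9605

ρ_J = max_k |cos(kπ/156)| = cos(π/156) = 0.9998
√(1−ρ_J²) = |sin(π/156)| = 0.02014
Young: ω* = 2/(1+√(1−ρ_J²)) = 2/(1+0.02014) = 2/1.02014 = 1.9605.
[ρ_SOR] ω* − 1 = 0.9605.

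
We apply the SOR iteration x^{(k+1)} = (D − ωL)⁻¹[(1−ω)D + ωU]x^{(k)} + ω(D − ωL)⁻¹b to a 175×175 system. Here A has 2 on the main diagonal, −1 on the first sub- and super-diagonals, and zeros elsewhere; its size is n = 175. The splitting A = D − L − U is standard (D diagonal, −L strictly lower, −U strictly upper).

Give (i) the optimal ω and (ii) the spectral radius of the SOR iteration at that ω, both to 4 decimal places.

ω* = 1.9649, ρ_SOR = 0.9649

[ρ_J] n=175: ρ(B_J) = cos(π/(n+1)) = cos(π/176) = 0.9998.
1 − cos²(π/176) = sin²(π/176) ⇒ √(1−ρ_J²) = sin(π/176) = 0.01785.
ω* = 2/(1+0.01785) = 1.9649
and ρ(B_{ω*}) = 1.9649 − 1 = 0.9649.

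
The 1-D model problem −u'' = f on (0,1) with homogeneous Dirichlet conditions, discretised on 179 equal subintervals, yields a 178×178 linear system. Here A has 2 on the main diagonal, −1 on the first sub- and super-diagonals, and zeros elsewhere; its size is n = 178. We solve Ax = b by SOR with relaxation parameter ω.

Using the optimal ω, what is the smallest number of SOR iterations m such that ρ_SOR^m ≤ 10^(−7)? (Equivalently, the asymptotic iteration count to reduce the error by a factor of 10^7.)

m = 460

spectrum of D⁻¹(L+U) = {cos(kπ/179) : 1≤k≤178}; ρ_J = cos(π/179) = 0.9998460.
root = sin(π/179) = 0.0175499  (since 1−cos² = sin²).
Then 2/(1+√(1−ρ_J²)) = 2/(1+0.0175499); ω* = 2/1.0175499 = 1.9655056.
At ω = 1.9655056 every |λ(B_ω)| = ω−1, so ρ_SOR = 0.9655056.
For 7 digits: m = 7·ln10 / (−ln 0.9655056) = 16.1181/0.0351034 = 459.161; round up → m = 460.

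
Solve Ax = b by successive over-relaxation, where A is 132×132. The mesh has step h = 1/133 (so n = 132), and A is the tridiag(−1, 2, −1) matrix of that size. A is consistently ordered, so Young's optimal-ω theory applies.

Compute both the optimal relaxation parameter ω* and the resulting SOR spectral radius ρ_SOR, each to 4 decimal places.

ω* = 1.9539, ρ_SOR = 0.9539

½·tridiag(1,0,1) at n=132: λ_k = cos(kπ/133); max |λ| at k=1 ⇒ ρ_J = cos(π/133) ≈ 0.9997.
√(1−ρ_J²) = |sin(π/133)| = 0.02362
Young: ω* = 2/(1+√(1−ρ_J²)) = 2/(1+0.02362) = 2/1.02362 = 1.9539.
Hence ρ(B_{ω*}) = 1.9539 − 1 = 0.9539.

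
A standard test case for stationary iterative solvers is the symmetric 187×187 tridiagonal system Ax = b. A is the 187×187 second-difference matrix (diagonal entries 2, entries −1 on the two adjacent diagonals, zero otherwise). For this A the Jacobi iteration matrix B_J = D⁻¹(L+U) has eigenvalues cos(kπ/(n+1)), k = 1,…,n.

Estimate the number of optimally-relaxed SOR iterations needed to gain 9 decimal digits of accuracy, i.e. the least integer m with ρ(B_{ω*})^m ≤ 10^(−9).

m = 621

[ρ_J] n=187: ρ(B_J) = cos(π/(n+1)) = cos(π/188) = 0.9998604.
√(1−ρ_J²) simplifies to sin(π/188) = 0.0167098.
ω* = 2/(1+0.0167098) = 1.9671297
At ω = 1.9671297 every |λ(B_ω)| = ω−1, so ρ_SOR = 0.9671297.
Need (0.9671297)^m ≤ 10^(−9): m ≥ 9·ln10/|ln 0.9671297| = 20.7233/0.0334227 = 620.037 ⇒ m = 621.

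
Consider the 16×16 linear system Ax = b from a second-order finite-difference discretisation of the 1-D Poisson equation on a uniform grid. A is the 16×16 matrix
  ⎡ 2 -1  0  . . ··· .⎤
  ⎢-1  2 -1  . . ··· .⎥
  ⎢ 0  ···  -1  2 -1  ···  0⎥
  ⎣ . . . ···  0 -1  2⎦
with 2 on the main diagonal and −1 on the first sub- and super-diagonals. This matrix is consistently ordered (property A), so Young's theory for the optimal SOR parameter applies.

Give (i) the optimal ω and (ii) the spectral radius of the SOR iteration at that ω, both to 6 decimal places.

½·tridiag(1,0,1) at n=16: λ_k = cos(kπ/17); max |λ| at k=1 ⇒ ρ_J = cos(π/17) ≈ 0.982973.
1 − cos²(π/17) = sin²(π/17) ⇒ √(1−ρ_J²) = sin(π/17) = 0.1837495.
Young: ω* = 2/(1+√(1−ρ_J²)) = 2/(1+0.1837495) = 2/1.1837495 = 1.689547.
and ρ(B_{ω*}) = 1.689547 − 1 = 0.689547.

ω* = 1.689547, ρ_SOR = 0.689547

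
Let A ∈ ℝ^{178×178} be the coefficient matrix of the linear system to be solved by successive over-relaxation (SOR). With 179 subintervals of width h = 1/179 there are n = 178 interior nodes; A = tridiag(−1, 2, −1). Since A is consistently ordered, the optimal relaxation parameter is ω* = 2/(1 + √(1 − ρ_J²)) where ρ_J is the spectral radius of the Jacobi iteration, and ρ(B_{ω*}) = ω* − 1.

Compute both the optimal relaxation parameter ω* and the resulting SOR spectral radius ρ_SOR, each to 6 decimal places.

½·tridiag(1,0,1) at n=178: λ_k = cos(kπ/179); max |λ| at k=1 ⇒ ρ_J = cos(π/179) ≈ 0.999846.
root = sin(π/179) = 0.0175499  (since 1−cos² = sin²).
ω* = 2/(1+0.0175499) = 1.965506
ρ_SOR = ω* − 1 = 1.965506 − 1 = 0.965506.

ω* = 1.965506, ρ_SOR = 0.965506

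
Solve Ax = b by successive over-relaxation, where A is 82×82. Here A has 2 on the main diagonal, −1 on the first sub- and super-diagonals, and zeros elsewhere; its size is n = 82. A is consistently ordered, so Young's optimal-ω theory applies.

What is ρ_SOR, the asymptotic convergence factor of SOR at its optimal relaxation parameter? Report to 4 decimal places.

n=82: λ(B_J) = 1 − λ(A)/2 = cos(kπ/83); k=1 gives ρ_J = 0.9993.
1 − cos²(π/83) = sin²(π/83) ⇒ √(1−ρ_J²) = sin(π/83) = 0.03784.
ω* = 2/(1+0.03784) = 1.9271
ρ(B_{ω*}) = ω*−1 = 0.9271

ρ_SOR = 0.9271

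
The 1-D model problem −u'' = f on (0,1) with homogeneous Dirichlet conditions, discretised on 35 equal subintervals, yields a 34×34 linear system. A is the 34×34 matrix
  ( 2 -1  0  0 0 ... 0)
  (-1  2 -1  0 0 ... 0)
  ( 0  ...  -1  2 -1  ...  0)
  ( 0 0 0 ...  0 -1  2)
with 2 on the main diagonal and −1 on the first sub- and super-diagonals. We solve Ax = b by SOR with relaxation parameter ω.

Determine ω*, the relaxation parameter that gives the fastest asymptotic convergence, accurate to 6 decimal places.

ω* = 1.835470

n=34: λ(B_J) = 1 − λ(A)/2 = cos(kπ/35); k=1 gives ρ_J = 0.995974.
√(1 − cos²(π/35)) = sin(π/35) ≈ 0.0896393.
ω* = 2/(1+0.0896393) = 1.835470
At ω = 1.835470 every |λ(B_ω)| = ω−1, so ρ_SOR = 0.835470.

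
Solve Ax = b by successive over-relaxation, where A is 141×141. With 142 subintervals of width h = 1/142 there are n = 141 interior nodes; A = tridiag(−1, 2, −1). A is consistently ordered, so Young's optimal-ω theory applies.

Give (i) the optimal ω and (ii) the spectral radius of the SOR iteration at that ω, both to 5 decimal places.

ω* = 1.95671, ρ_SOR = 0.95671

ρ_J = max_k |cos(kπ/142)| = cos(π/142) = 0.99976
√(1 − cos²(π/142)) = sin(π/142) ≈ 0.022122.
ω* = 2/(1 + 0.022122) = 2/1.022122 = 1.95671.
ρ(B_{ω*}) = ω*−1 = 0.95671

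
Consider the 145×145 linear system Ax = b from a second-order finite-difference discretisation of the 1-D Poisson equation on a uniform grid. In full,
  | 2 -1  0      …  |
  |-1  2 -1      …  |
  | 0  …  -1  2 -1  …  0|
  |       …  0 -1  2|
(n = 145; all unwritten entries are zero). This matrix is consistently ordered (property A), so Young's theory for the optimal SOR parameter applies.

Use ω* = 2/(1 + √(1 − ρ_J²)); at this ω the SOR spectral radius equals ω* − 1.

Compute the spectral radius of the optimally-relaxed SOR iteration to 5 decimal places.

ρ_SOR = 0.95787

[ρ_J] n=145: ρ(B_J) = cos(π/(n+1)) = cos(π/146) = 0.99977.
1 − cos²(π/146) = sin²(π/146) ⇒ √(1−ρ_J²) = sin(π/146) = 0.021516.
Young: ω* = 2/(1+√(1−ρ_J²)) = 2/(1+0.021516) = 2/1.021516 = 1.95787.
At ω = 1.95787 every |λ(B_ω)| = ω−1, so ρ_SOR = 0.95787.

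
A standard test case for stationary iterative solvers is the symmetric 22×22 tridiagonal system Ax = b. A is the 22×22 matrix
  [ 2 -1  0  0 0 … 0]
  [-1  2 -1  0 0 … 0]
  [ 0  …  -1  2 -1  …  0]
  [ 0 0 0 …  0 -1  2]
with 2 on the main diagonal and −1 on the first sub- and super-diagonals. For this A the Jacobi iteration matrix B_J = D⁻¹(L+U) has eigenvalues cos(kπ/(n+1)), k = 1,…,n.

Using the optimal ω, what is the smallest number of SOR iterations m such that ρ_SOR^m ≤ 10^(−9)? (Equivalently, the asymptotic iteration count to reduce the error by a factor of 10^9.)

B_J for the 22×22 system has eigenvalues cos(kπ/23); ρ_J = cos(π/23) = 0.9906859.
√(1−ρ_J²) simplifies to sin(π/23) = 0.1361666.
[ω*] 2 ÷ (1 + 0.1361666) = 2 ÷ 1.1361666 = 1.7603052.
ρ(B_{ω*}) = ω*−1 = 0.7603052
9·ln10 = 20.7233; −ln(0.7603052) = 0.274035; m = ⌈20.7233/0.274035⌉ = ⌈75.623⌉ = 76.

m = 76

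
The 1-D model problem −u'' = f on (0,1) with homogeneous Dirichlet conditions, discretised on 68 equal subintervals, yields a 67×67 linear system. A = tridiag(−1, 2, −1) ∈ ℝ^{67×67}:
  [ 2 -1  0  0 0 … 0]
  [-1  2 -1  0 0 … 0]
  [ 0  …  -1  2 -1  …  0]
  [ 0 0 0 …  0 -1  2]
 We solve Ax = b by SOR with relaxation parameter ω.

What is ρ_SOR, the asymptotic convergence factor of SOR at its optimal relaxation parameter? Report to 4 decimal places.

ρ_SOR = 0.9117

½·tridiag(1,0,1) at n=67: λ_k = cos(kπ/68); max |λ| at k=1 ⇒ ρ_J = cos(π/68) ≈ 0.9989.
1 − cos²(π/68) = sin²(π/68) ⇒ √(1−ρ_J²) = sin(π/68) = 0.04618.
So ω* = 2/1.04618 = 1.9117 (Young).
Hence ρ(B_{ω*}) = 1.9117 − 1 = 0.9117.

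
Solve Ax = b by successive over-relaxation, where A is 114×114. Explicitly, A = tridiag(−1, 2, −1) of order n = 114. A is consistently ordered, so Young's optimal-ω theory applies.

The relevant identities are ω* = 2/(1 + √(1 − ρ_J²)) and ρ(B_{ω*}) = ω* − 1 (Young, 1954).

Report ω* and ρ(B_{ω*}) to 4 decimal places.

ω* = 1.9468, ρ_SOR = 0.9468

With n=114, ρ(Jacobi) = cos(π/115) = 0.9996.
√(1 − cos²(π/115)) = sin(π/115) ≈ 0.02731.
ω* = 2/(1+0.02731) = 1.9468
ρ_SOR = ω* − 1 = 1.9468 − 1 = 0.9468.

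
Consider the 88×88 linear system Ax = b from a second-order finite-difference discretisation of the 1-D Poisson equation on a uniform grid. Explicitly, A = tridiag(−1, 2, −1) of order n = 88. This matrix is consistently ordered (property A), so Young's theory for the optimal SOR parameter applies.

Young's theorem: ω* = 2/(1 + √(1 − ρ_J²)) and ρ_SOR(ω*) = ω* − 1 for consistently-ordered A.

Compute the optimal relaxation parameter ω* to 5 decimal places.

n=88: λ(B_J) = 1 − λ(A)/2 = cos(kπ/89); k=1 gives ρ_J = 0.99938.
√(1−ρ_J²) simplifies to sin(π/89) = 0.035291.
So ω* = 2/1.035291 = 1.93182 (Young).
ρ_SOR = ω* − 1 ≈ 0.93182.

ω* = 1.93182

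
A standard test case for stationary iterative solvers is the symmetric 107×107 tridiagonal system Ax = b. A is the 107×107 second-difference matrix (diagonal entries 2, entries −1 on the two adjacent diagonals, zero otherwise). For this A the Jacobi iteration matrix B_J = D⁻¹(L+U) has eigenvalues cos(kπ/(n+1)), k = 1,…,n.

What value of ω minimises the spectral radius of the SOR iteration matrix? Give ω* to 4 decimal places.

[ρ_J] n=107: ρ(B_J) = cos(π/(n+1)) = cos(π/108) = 0.9996.
1 − cos²(π/108) = sin²(π/108) ⇒ √(1−ρ_J²) = sin(π/108) = 0.02908.
So ω* = 2/1.02908 = 1.9435 (Young).
ρ_SOR = ω* − 1 ≈ 0.9435.

ω* = 1.9435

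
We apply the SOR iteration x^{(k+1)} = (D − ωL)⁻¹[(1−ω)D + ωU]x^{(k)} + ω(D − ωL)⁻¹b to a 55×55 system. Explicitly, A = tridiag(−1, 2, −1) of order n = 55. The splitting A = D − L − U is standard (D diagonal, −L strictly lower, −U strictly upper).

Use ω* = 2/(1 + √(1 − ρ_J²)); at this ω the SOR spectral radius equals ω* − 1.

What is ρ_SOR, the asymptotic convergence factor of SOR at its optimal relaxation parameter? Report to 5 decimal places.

spectrum of D⁻¹(L+U) = {cos(kπ/56) : 1≤k≤55}; ρ_J = cos(π/56) = 0.99843.
√(1−ρ_J²) = |sin(π/56)| = 0.056070
[ω*] 2 ÷ (1 + 0.056070) = 2 ÷ 1.056070 = 1.89381.
ρ(B_{ω*}) = ω*−1 = 0.89381

ρ_SOR = 0.89381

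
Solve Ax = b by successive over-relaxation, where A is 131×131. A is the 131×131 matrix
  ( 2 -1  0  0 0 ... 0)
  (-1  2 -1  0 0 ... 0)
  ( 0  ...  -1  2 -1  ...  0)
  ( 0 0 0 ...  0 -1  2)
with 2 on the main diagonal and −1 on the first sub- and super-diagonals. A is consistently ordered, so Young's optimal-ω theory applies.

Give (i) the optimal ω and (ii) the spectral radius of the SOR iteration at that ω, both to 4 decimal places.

ρ_J = max_k |cos(kπ/132)| = cos(π/132) = 0.9997
root = sin(π/132) = 0.02380  (since 1−cos² = sin²).
ω* = 2/(1+0.02380) = 1.9535
ρ_SOR = ω* − 1 = 1.9535 − 1 = 0.9535.

ω* = 1.9535, ρ_SOR = 0.9535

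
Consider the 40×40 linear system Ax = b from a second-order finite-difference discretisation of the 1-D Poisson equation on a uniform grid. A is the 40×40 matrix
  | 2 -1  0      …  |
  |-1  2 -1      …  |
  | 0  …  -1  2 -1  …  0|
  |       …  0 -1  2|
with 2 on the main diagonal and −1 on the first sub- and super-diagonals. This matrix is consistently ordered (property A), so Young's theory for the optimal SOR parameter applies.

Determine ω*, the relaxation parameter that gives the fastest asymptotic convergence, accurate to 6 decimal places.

ω* = 1.857788

B_J for the 40×40 system has eigenvalues cos(kπ/41); ρ_J = cos(π/41) = 0.997066.
root = sin(π/41) = 0.0765493  (since 1−cos² = sin²).
ω* = 2/(1 + 0.0765493) = 2/1.0765493 = 1.857788.
Hence ρ(B_{ω*}) = 1.857788 − 1 = 0.857788.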